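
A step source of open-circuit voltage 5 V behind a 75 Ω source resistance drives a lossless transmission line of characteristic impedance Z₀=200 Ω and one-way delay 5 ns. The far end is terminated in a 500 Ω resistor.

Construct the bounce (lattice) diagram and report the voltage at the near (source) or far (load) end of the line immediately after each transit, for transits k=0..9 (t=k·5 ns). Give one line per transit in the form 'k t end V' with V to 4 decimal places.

Γ_L=0.428571, Γ_S=-0.454545; launch V₁=5·200/275=3.636364
k=0 src: V=3.6364
k=1 load: inc=3.636364, refl=3.636364·0.428571=1.5584; V=0.000000+3.636364+1.558442=5.1948
k=2 src: inc=1.558442, refl=1.558442·-0.454545=-0.7084; V=3.636364+1.558442+-0.708383=4.4864
k=3 load: inc=-0.708383, refl=-0.708383·0.428571=-0.3036; V=5.194805+-0.708383+-0.303593=4.1828
k=4 src: inc=-0.303593, refl=-0.303593·-0.454545=0.1380; V=4.486423+-0.303593+0.137997=4.3208
k=5 load: inc=0.137997, refl=0.137997·0.428571=0.0591; V=4.182830+0.137997+0.059141=4.3800
k=6 src: inc=0.059141, refl=0.059141·-0.454545=-0.0269; V=4.320827+0.059141+-0.026882=4.3531
k=7 load: inc=-0.026882, refl=-0.026882·0.428571=-0.0115; V=4.379968+-0.026882+-0.011521=4.3416
k=8 src: inc=-0.011521, refl=-0.011521·-0.454545=0.0052; V=4.353086+-0.011521+0.005237=4.3468
k=9 load: inc=0.005237, refl=0.005237·0.428571=0.0022; V=4.341565+0.005237+0.002244=4.3490

0 0 source 3.6364
1 5 load 5.1948
2 10 source 4.4864
3 15 load 4.1828
4 20 source 4.3208
5 25 load 4.3800
6 30 source 4.3531
7 35 load 4.3416
8 40 source 4.3468
9 45 load 4.3490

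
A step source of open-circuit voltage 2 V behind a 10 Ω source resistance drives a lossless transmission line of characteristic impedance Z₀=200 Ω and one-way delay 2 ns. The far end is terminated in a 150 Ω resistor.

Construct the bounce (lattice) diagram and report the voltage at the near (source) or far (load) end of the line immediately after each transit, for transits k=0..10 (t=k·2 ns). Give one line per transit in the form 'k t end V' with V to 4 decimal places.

Γ_L=-0.142857, Γ_S=-0.904762; launch V₁=2·200/210=1.904762
k=0 src: V=1.9048
k=1 load: inc=1.904762, refl=1.904762·-0.142857=-0.2721; V=0.000000+1.904762+-0.272109=1.6327
k=2 src: inc=-0.272109, refl=-0.272109·-0.904762=0.2462; V=1.904762+-0.272109+0.246194=1.8788
k=3 load: inc=0.246194, refl=0.246194·-0.142857=-0.0352; V=1.632653+0.246194+-0.035171=1.8437
k=4 src: inc=-0.035171, refl=-0.035171·-0.904762=0.0318; V=1.878847+-0.035171+0.031821=1.8755
k=5 load: inc=0.031821, refl=0.031821·-0.142857=-0.0045; V=1.843676+0.031821+-0.004546=1.8710
k=6 src: inc=-0.004546, refl=-0.004546·-0.904762=0.0041; V=1.875497+-0.004546+0.004113=1.8751
k=7 load: inc=0.004113, refl=0.004113·-0.142857=-0.0006; V=1.870951+0.004113+-0.000588=1.8745
k=8 src: inc=-0.000588, refl=-0.000588·-0.904762=0.0005; V=1.875064+-0.000588+0.000532=1.8750
k=9 load: inc=0.000532, refl=0.000532·-0.142857=-0.0001; V=1.874477+0.000532+-0.000076=1.8749
k=10 src: inc=-0.000076, refl=-0.000076·-0.904762=0.0001; V=1.875008+-0.000076+0.000069=1.8750

0 0 source 1.9048
1 2 load 1.6327
2 4 source 1.8788
3 6 load 1.8437
4 8 source 1.8755
5 10 load 1.8710
6 12 source 1.8751
7 14 load 1.8745
8 16 source 1.8750
9 18 load 1.8749
10 20 source 1.8750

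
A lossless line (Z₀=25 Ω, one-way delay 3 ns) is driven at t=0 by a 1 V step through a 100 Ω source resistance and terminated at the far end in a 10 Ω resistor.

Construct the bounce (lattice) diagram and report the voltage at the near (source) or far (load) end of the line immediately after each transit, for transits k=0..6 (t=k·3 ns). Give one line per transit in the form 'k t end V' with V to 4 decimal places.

0 0 source 0.2000
1 3 load 0.1143
2 6 source 0.0629
3 9 load 0.0849
4 12 source 0.0981
5 15 load 0.0925
6 18 source 0.0891

Γ_L=-0.428571, Γ_S=0.600000; launch V₁=1·25/125=0.200000
k=0 src: V=0.2000
k=1 load: inc=0.200000, refl=0.200000·-0.428571=-0.0857; V=0.000000+0.200000+-0.085714=0.1143
k=2 src: inc=-0.085714, refl=-0.085714·0.600000=-0.0514; V=0.200000+-0.085714+-0.051429=0.0629
k=3 load: inc=-0.051429, refl=-0.051429·-0.428571=0.0220; V=0.114286+-0.051429+0.022041=0.0849
k=4 src: inc=0.022041, refl=0.022041·0.600000=0.0132; V=0.062857+0.022041+0.013224=0.0981
k=5 load: inc=0.013224, refl=0.013224·-0.428571=-0.0057; V=0.084898+0.013224+-0.005668=0.0925
k=6 src: inc=-0.005668, refl=-0.005668·0.600000=-0.0034; V=0.098122+-0.005668+-0.003401=0.0891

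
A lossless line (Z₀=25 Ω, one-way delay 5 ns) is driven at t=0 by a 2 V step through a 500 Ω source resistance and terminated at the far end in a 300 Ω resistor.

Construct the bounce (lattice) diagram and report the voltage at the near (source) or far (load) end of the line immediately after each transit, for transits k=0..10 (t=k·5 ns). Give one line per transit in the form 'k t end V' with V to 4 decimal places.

0 0 source 0.0952
1 5 load 0.1758
2 10 source 0.2487
3 15 load 0.3104
4 20 source 0.3662
5 25 load 0.4135
6 30 source 0.4562
7 35 load 0.4924
8 40 source 0.5251
9 45 load 0.5528
10 50 source 0.5778

Γ_L=0.846154, Γ_S=0.904762; launch V₁=2·25/525=0.095238
k=0 src: V=0.0952
k=1 load: inc=0.095238, refl=0.095238·0.846154=0.0806; V=0.000000+0.095238+0.080586=0.1758
k=2 src: inc=0.080586, refl=0.080586·0.904762=0.0729; V=0.095238+0.080586+0.072911=0.2487
k=3 load: inc=0.072911, refl=0.072911·0.846154=0.0617; V=0.175824+0.072911+0.061694=0.3104
k=4 src: inc=0.061694, refl=0.061694·0.904762=0.0558; V=0.248735+0.061694+0.055818=0.3662
k=5 load: inc=0.055818, refl=0.055818·0.846154=0.0472; V=0.310429+0.055818+0.047231=0.4135
k=6 src: inc=0.047231, refl=0.047231·0.904762=0.0427; V=0.366248+0.047231+0.042733=0.4562
k=7 load: inc=0.042733, refl=0.042733·0.846154=0.0362; V=0.413479+0.042733+0.036159=0.4924
k=8 src: inc=0.036159, refl=0.036159·0.904762=0.0327; V=0.456212+0.036159+0.032715=0.5251
k=9 load: inc=0.032715, refl=0.032715·0.846154=0.0277; V=0.492370+0.032715+0.027682=0.5528
k=10 src: inc=0.027682, refl=0.027682·0.904762=0.0250; V=0.525085+0.027682+0.025045=0.5778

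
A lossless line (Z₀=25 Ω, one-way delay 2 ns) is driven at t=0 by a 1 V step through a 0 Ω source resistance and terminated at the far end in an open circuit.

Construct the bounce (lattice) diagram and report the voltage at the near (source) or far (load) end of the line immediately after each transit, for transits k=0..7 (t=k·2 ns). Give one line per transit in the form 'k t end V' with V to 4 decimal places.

Γ_L=1.000000, Γ_S=-1.000000; launch V₁=1·25/25=1.000000
k=0 src: V=1.0000
k=1 load: inc=1.000000, refl=1.000000·1.000000=1.0000; V=0.000000+1.000000+1.000000=2.0000
k=2 src: inc=1.000000, refl=1.000000·-1.000000=-1.0000; V=1.000000+1.000000+-1.000000=1.0000
k=3 load: inc=-1.000000, refl=-1.000000·1.000000=-1.0000; V=2.000000+-1.000000+-1.000000=0.0000
k=4 src: inc=-1.000000, refl=-1.000000·-1.000000=1.0000; V=1.000000+-1.000000+1.000000=1.0000
k=5 load: inc=1.000000, refl=1.000000·1.000000=1.0000; V=0.000000+1.000000+1.000000=2.0000
k=6 src: inc=1.000000, refl=1.000000·-1.000000=-1.0000; V=1.000000+1.000000+-1.000000=1.0000
k=7 load: inc=-1.000000, refl=-1.000000·1.000000=-1.0000; V=2.000000+-1.000000+-1.000000=0.0000

0 0 source 1.0000
1 2 load 2.0000
2 4 source 1.0000
3 6 load 0.0000
4 8 source 1.0000
5 10 load 2.0000
6 12 source 1.0000
7 14 load 0.0000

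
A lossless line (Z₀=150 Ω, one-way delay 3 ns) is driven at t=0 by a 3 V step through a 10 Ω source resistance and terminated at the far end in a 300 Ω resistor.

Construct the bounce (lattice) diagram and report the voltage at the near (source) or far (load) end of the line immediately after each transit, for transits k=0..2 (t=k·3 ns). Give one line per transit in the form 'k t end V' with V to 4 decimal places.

Γ_L=0.333333, Γ_S=-0.875000; launch V₁=3·150/160=2.812500
k=0 src: V=2.8125
k=1 load: inc=2.812500, refl=2.812500·0.333333=0.9375; V=0.000000+2.812500+0.937500=3.7500
k=2 src: inc=0.937500, refl=0.937500·-0.875000=-0.8203; V=2.812500+0.937500+-0.820312=2.9297

0 0 source 2.8125
1 3 load 3.7500
2 6 source 2.9297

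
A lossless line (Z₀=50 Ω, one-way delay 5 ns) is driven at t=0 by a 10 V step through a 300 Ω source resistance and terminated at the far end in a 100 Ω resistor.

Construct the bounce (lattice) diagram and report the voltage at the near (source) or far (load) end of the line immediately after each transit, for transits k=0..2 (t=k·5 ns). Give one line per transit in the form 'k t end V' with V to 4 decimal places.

0 0 source 1.4286
1 5 load 1.9048
2 10 source 2.2449

Γ_L=0.333333, Γ_S=0.714286; launch V₁=10·50/350=1.428571
k=0 src: V=1.4286
k=1 load: inc=1.428571, refl=1.428571·0.333333=0.4762; V=0.000000+1.428571+0.476190=1.9048
k=2 src: inc=0.476190, refl=0.476190·0.714286=0.3401; V=1.428571+0.476190+0.340136=2.2449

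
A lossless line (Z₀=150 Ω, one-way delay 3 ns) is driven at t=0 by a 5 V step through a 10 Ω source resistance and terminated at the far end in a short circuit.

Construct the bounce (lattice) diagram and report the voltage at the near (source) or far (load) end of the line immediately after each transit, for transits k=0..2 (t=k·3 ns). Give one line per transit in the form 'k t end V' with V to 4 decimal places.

Γ_L=-1.000000, Γ_S=-0.875000; launch V₁=5·150/160=4.687500
k=0 src: V=4.6875
k=1 load: inc=4.687500, refl=4.687500·-1.000000=-4.6875; V=0.000000+4.687500+-4.687500=0.0000
k=2 src: inc=-4.687500, refl=-4.687500·-0.875000=4.1016; V=4.687500+-4.687500+4.101562=4.1016

0 0 source 4.6875
1 3 load 0.0000
2 6 source 4.1016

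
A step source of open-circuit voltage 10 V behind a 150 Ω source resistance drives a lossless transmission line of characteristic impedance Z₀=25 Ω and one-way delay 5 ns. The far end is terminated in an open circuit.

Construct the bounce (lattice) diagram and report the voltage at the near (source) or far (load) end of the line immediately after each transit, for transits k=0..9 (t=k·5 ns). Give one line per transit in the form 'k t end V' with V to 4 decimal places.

0 0 source 1.4286
1 5 load 2.8571
2 10 source 3.8776
3 15 load 4.8980
4 20 source 5.6268
5 25 load 6.3557
6 30 source 6.8763
7 35 load 7.3969
8 40 source 7.7688
9 45 load 8.1407

Γ_L=1.000000, Γ_S=0.714286; launch V₁=10·25/175=1.428571
k=0 src: V=1.4286
k=1 load: inc=1.428571, refl=1.428571·1.000000=1.4286; V=0.000000+1.428571+1.428571=2.8571
k=2 src: inc=1.428571, refl=1.428571·0.714286=1.0204; V=1.428571+1.428571+1.020408=3.8776
k=3 load: inc=1.020408, refl=1.020408·1.000000=1.0204; V=2.857143+1.020408+1.020408=4.8980
k=4 src: inc=1.020408, refl=1.020408·0.714286=0.7289; V=3.877551+1.020408+0.728863=5.6268
k=5 load: inc=0.728863, refl=0.728863·1.000000=0.7289; V=4.897959+0.728863+0.728863=6.3557
k=6 src: inc=0.728863, refl=0.728863·0.714286=0.5206; V=5.626822+0.728863+0.520616=6.8763
k=7 load: inc=0.520616, refl=0.520616·1.000000=0.5206; V=6.355685+0.520616+0.520616=7.3969
k=8 src: inc=0.520616, refl=0.520616·0.714286=0.3719; V=6.876302+0.520616+0.371869=7.7688
k=9 load: inc=0.371869, refl=0.371869·1.000000=0.3719; V=7.396918+0.371869+0.371869=8.1407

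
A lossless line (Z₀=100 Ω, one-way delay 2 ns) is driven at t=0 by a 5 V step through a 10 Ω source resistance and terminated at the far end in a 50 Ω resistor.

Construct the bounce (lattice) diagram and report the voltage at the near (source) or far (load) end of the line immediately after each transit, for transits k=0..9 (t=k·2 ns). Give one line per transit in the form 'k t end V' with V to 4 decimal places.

0 0 source 4.5455
1 2 load 3.0303
2 4 source 4.2700
3 6 load 3.8567
4 8 source 4.1948
5 10 load 4.0821
6 12 source 4.1744
7 14 load 4.1436
8 16 source 4.1688
9 18 load 4.1604

Γ_L=-0.333333, Γ_S=-0.818182; launch V₁=5·100/110=4.545455
k=0 src: V=4.5455
k=1 load: inc=4.545455, refl=4.545455·-0.333333=-1.5152; V=0.000000+4.545455+-1.515152=3.0303
k=2 src: inc=-1.515152, refl=-1.515152·-0.818182=1.2397; V=4.545455+-1.515152+1.239669=4.2700
k=3 load: inc=1.239669, refl=1.239669·-0.333333=-0.4132; V=3.030303+1.239669+-0.413223=3.8567
k=4 src: inc=-0.413223, refl=-0.413223·-0.818182=0.3381; V=4.269972+-0.413223+0.338092=4.1948
k=5 load: inc=0.338092, refl=0.338092·-0.333333=-0.1127; V=3.856749+0.338092+-0.112697=4.0821
k=6 src: inc=-0.112697, refl=-0.112697·-0.818182=0.0922; V=4.194841+-0.112697+0.092207=4.1744
k=7 load: inc=0.092207, refl=0.092207·-0.333333=-0.0307; V=4.082144+0.092207+-0.030736=4.1436
k=8 src: inc=-0.030736, refl=-0.030736·-0.818182=0.0251; V=4.174351+-0.030736+0.025147=4.1688
k=9 load: inc=0.025147, refl=0.025147·-0.333333=-0.0084; V=4.143615+0.025147+-0.008382=4.1604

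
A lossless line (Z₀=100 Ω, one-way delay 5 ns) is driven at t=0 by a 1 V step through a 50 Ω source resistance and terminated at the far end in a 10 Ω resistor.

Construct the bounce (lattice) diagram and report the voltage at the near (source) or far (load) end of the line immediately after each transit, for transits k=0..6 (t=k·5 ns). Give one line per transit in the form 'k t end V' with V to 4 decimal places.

0 0 source 0.6667
1 5 load 0.1212
2 10 source 0.3030
3 15 load 0.1543
4 20 source 0.2039
5 25 load 0.1633
6 30 source 0.1768

Γ_L=-0.818182, Γ_S=-0.333333; launch V₁=1·100/150=0.666667
k=0 src: V=0.6667
k=1 load: inc=0.666667, refl=0.666667·-0.818182=-0.5455; V=0.000000+0.666667+-0.545455=0.1212
k=2 src: inc=-0.545455, refl=-0.545455·-0.333333=0.1818; V=0.666667+-0.545455+0.181818=0.3030
k=3 load: inc=0.181818, refl=0.181818·-0.818182=-0.1488; V=0.121212+0.181818+-0.148760=0.1543
k=4 src: inc=-0.148760, refl=-0.148760·-0.333333=0.0496; V=0.303030+-0.148760+0.049587=0.2039
k=5 load: inc=0.049587, refl=0.049587·-0.818182=-0.0406; V=0.154270+0.049587+-0.040571=0.1633
k=6 src: inc=-0.040571, refl=-0.040571·-0.333333=0.0135; V=0.203857+-0.040571+0.013524=0.1768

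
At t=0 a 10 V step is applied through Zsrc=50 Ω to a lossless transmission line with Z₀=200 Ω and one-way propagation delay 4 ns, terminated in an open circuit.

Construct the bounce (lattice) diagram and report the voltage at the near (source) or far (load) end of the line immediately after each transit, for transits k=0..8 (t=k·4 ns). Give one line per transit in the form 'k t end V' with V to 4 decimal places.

0 0 source 8.0000
1 4 load 16.0000
2 8 source 11.2000
3 12 load 6.4000
4 16 source 9.2800
5 20 load 12.1600
6 24 source 10.4320
7 28 load 8.7040
8 32 source 9.7408

Γ_L=1.000000, Γ_S=-0.600000; launch V₁=10·200/250=8.000000
k=0 src: V=8.0000
k=1 load: inc=8.000000, refl=8.000000·1.000000=8.0000; V=0.000000+8.000000+8.000000=16.0000
k=2 src: inc=8.000000, refl=8.000000·-0.600000=-4.8000; V=8.000000+8.000000+-4.800000=11.2000
k=3 load: inc=-4.800000, refl=-4.800000·1.000000=-4.8000; V=16.000000+-4.800000+-4.800000=6.4000
k=4 src: inc=-4.800000, refl=-4.800000·-0.600000=2.8800; V=11.200000+-4.800000+2.880000=9.2800
k=5 load: inc=2.880000, refl=2.880000·1.000000=2.8800; V=6.400000+2.880000+2.880000=12.1600
k=6 src: inc=2.880000, refl=2.880000·-0.600000=-1.7280; V=9.280000+2.880000+-1.728000=10.4320
k=7 load: inc=-1.728000, refl=-1.728000·1.000000=-1.7280; V=12.160000+-1.728000+-1.728000=8.7040
k=8 src: inc=-1.728000, refl=-1.728000·-0.600000=1.0368; V=10.432000+-1.728000+1.036800=9.7408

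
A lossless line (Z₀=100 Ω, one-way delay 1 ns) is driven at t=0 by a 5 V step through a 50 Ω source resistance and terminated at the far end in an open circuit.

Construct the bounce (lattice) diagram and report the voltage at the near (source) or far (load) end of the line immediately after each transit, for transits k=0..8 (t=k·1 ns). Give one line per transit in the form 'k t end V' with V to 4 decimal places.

Γ_L=1.000000, Γ_S=-0.333333; launch V₁=5·100/150=3.333333
k=0 src: V=3.3333
k=1 load: inc=3.333333, refl=3.333333·1.000000=3.3333; V=0.000000+3.333333+3.333333=6.6667
k=2 src: inc=3.333333, refl=3.333333·-0.333333=-1.1111; V=3.333333+3.333333+-1.111111=5.5556
k=3 load: inc=-1.111111, refl=-1.111111·1.000000=-1.1111; V=6.666667+-1.111111+-1.111111=4.4444
k=4 src: inc=-1.111111, refl=-1.111111·-0.333333=0.3704; V=5.555556+-1.111111+0.370370=4.8148
k=5 load: inc=0.370370, refl=0.370370·1.000000=0.3704; V=4.444444+0.370370+0.370370=5.1852
k=6 src: inc=0.370370, refl=0.370370·-0.333333=-0.1235; V=4.814815+0.370370+-0.123457=5.0617
k=7 load: inc=-0.123457, refl=-0.123457·1.000000=-0.1235; V=5.185185+-0.123457+-0.123457=4.9383
k=8 src: inc=-0.123457, refl=-0.123457·-0.333333=0.0412; V=5.061728+-0.123457+0.041152=4.9794

0 0 source 3.3333
1 1 load 6.6667
2 2 source 5.5556
3 3 load 4.4444
4 4 source 4.8148
5 5 load 5.1852
6 6 source 5.0617
7 7 load 4.9383
8 8 source 4.9794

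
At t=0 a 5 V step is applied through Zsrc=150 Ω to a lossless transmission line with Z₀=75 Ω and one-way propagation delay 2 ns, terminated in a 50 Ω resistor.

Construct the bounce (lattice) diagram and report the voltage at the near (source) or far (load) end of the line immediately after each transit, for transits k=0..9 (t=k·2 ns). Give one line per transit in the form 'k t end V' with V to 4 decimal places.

Γ_L=-0.200000, Γ_S=0.333333; launch V₁=5·75/225=1.666667
k=0 src: V=1.6667
k=1 load: inc=1.666667, refl=1.666667·-0.200000=-0.3333; V=0.000000+1.666667+-0.333333=1.3333
k=2 src: inc=-0.333333, refl=-0.333333·0.333333=-0.1111; V=1.666667+-0.333333+-0.111111=1.2222
k=3 load: inc=-0.111111, refl=-0.111111·-0.200000=0.0222; V=1.333333+-0.111111+0.022222=1.2444
k=4 src: inc=0.022222, refl=0.022222·0.333333=0.0074; V=1.222222+0.022222+0.007407=1.2519
k=5 load: inc=0.007407, refl=0.007407·-0.200000=-0.0015; V=1.244444+0.007407+-0.001481=1.2504
k=6 src: inc=-0.001481, refl=-0.001481·0.333333=-0.0005; V=1.251852+-0.001481+-0.000494=1.2499
k=7 load: inc=-0.000494, refl=-0.000494·-0.200000=0.0001; V=1.250370+-0.000494+0.000099=1.2500
k=8 src: inc=0.000099, refl=0.000099·0.333333=0.0000; V=1.249877+0.000099+0.000033=1.2500
k=9 load: inc=0.000033, refl=0.000033·-0.200000=-0.0000; V=1.249975+0.000033+-0.000007=1.2500

0 0 source 1.6667
1 2 load 1.3333
2 4 source 1.2222
3 6 load 1.2444
4 8 source 1.2519
5 10 load 1.2504
6 12 source 1.2499
7 14 load 1.2500
8 16 source 1.2500
9 18 load 1.2500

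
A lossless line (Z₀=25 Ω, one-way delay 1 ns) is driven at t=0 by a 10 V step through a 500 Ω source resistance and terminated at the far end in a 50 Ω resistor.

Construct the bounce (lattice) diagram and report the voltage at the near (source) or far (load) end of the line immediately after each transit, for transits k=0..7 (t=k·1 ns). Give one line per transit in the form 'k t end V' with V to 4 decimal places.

0 0 source 0.4762
1 1 load 0.6349
2 2 source 0.7785
3 3 load 0.8264
4 4 source 0.8697
5 5 load 0.8842
6 6 source 0.8972
7 7 load 0.9016

Γ_L=0.333333, Γ_S=0.904762; launch V₁=10·25/525=0.476190
k=0 src: V=0.4762
k=1 load: inc=0.476190, refl=0.476190·0.333333=0.1587; V=0.000000+0.476190+0.158730=0.6349
k=2 src: inc=0.158730, refl=0.158730·0.904762=0.1436; V=0.476190+0.158730+0.143613=0.7785
k=3 load: inc=0.143613, refl=0.143613·0.333333=0.0479; V=0.634921+0.143613+0.047871=0.8264
k=4 src: inc=0.047871, refl=0.047871·0.904762=0.0433; V=0.778534+0.047871+0.043312=0.8697
k=5 load: inc=0.043312, refl=0.043312·0.333333=0.0144; V=0.826405+0.043312+0.014437=0.8842
k=6 src: inc=0.014437, refl=0.014437·0.904762=0.0131; V=0.869716+0.014437+0.013062=0.8972
k=7 load: inc=0.013062, refl=0.013062·0.333333=0.0044; V=0.884154+0.013062+0.004354=0.9016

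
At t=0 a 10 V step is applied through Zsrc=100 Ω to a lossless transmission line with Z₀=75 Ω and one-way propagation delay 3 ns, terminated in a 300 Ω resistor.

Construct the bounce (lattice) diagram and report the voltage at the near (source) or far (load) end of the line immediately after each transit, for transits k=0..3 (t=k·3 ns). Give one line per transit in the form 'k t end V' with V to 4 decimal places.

Γ_L=0.600000, Γ_S=0.142857; launch V₁=10·75/175=4.285714
k=0 src: V=4.2857
k=1 load: inc=4.285714, refl=4.285714·0.600000=2.5714; V=0.000000+4.285714+2.571429=6.8571
k=2 src: inc=2.571429, refl=2.571429·0.142857=0.3673; V=4.285714+2.571429+0.367347=7.2245
k=3 load: inc=0.367347, refl=0.367347·0.600000=0.2204; V=6.857143+0.367347+0.220408=7.4449

0 0 source 4.2857
1 3 load 6.8571
2 6 source 7.2245
3 9 load 7.4449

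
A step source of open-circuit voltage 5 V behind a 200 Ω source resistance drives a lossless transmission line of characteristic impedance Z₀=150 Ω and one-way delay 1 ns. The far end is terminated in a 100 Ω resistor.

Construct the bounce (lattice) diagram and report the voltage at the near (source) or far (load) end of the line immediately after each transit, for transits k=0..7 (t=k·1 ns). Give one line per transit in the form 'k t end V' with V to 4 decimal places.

0 0 source 2.1429
1 1 load 1.7143
2 2 source 1.6531
3 3 load 1.6653
4 4 source 1.6671
5 5 load 1.6667
6 6 source 1.6667
7 7 load 1.6667

Γ_L=-0.200000, Γ_S=0.142857; launch V₁=5·150/350=2.142857
k=0 src: V=2.1429
k=1 load: inc=2.142857, refl=2.142857·-0.200000=-0.4286; V=0.000000+2.142857+-0.428571=1.7143
k=2 src: inc=-0.428571, refl=-0.428571·0.142857=-0.0612; V=2.142857+-0.428571+-0.061224=1.6531
k=3 load: inc=-0.061224, refl=-0.061224·-0.200000=0.0122; V=1.714286+-0.061224+0.012245=1.6653
k=4 src: inc=0.012245, refl=0.012245·0.142857=0.0017; V=1.653061+0.012245+0.001749=1.6671
k=5 load: inc=0.001749, refl=0.001749·-0.200000=-0.0003; V=1.665306+0.001749+-0.000350=1.6667
k=6 src: inc=-0.000350, refl=-0.000350·0.142857=-0.0000; V=1.667055+-0.000350+-0.000050=1.6667
k=7 load: inc=-0.000050, refl=-0.000050·-0.200000=0.0000; V=1.666706+-0.000050+0.000010=1.6667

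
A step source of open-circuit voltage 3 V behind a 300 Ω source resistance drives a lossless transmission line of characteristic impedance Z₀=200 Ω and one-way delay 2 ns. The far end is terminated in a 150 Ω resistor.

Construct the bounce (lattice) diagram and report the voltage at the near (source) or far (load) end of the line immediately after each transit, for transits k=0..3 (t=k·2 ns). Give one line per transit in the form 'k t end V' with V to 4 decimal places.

Γ_L=-0.142857, Γ_S=0.200000; launch V₁=3·200/500=1.200000
k=0 src: V=1.2000
k=1 load: inc=1.200000, refl=1.200000·-0.142857=-0.1714; V=0.000000+1.200000+-0.171429=1.0286
k=2 src: inc=-0.171429, refl=-0.171429·0.200000=-0.0343; V=1.200000+-0.171429+-0.034286=0.9943
k=3 load: inc=-0.034286, refl=-0.034286·-0.142857=0.0049; V=1.028571+-0.034286+0.004898=0.9992

0 0 source 1.2000
1 2 load 1.0286
2 4 source 0.9943
3 6 load 0.9992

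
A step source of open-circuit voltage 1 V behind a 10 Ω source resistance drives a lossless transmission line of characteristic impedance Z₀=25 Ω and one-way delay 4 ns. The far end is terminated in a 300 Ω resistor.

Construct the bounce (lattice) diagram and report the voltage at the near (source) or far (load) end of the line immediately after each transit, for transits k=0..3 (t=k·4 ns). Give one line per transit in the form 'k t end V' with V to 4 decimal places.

0 0 source 0.7143
1 4 load 1.3187
2 8 source 1.0597
3 12 load 0.8405

Γ_L=0.846154, Γ_S=-0.428571; launch V₁=1·25/35=0.714286
k=0 src: V=0.7143
k=1 load: inc=0.714286, refl=0.714286·0.846154=0.6044; V=0.000000+0.714286+0.604396=1.3187
k=2 src: inc=0.604396, refl=0.604396·-0.428571=-0.2590; V=0.714286+0.604396+-0.259027=1.0597
k=3 load: inc=-0.259027, refl=-0.259027·0.846154=-0.2192; V=1.318681+-0.259027+-0.219176=0.8405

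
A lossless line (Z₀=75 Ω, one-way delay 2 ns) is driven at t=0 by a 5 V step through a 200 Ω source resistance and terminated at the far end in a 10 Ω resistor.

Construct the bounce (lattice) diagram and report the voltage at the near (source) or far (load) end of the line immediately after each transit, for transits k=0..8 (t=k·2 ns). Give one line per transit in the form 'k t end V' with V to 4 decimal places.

Γ_L=-0.764706, Γ_S=0.454545; launch V₁=5·75/275=1.363636
k=0 src: V=1.3636
k=1 load: inc=1.363636, refl=1.363636·-0.764706=-1.0428; V=0.000000+1.363636+-1.042781=0.3209
k=2 src: inc=-1.042781, refl=-1.042781·0.454545=-0.4740; V=1.363636+-1.042781+-0.473991=-0.1531
k=3 load: inc=-0.473991, refl=-0.473991·-0.764706=0.3625; V=0.320856+-0.473991+0.362464=0.2093
k=4 src: inc=0.362464, refl=0.362464·0.454545=0.1648; V=-0.153136+0.362464+0.164756=0.3741
k=5 load: inc=0.164756, refl=0.164756·-0.764706=-0.1260; V=0.209328+0.164756+-0.125990=0.2481
k=6 src: inc=-0.125990, refl=-0.125990·0.454545=-0.0573; V=0.374085+-0.125990+-0.057268=0.1908
k=7 load: inc=-0.057268, refl=-0.057268·-0.764706=0.0438; V=0.248094+-0.057268+0.043793=0.2346
k=8 src: inc=0.043793, refl=0.043793·0.454545=0.0199; V=0.190826+0.043793+0.019906=0.2545

0 0 source 1.3636
1 2 load 0.3209
2 4 source -0.1531
3 6 load 0.2093
4 8 source 0.3741
5 10 load 0.2481
6 12 source 0.1908
7 14 load 0.2346
8 16 source 0.2545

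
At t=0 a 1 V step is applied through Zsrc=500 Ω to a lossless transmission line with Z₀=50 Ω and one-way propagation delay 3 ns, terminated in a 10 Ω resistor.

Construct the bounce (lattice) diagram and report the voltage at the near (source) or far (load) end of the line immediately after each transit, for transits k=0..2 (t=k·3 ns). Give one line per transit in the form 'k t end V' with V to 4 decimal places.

0 0 source 0.0909
1 3 load 0.0303
2 6 source -0.0193

Γ_L=-0.666667, Γ_S=0.818182; launch V₁=1·50/550=0.090909
k=0 src: V=0.0909
k=1 load: inc=0.090909, refl=0.090909·-0.666667=-0.0606; V=0.000000+0.090909+-0.060606=0.0303
k=2 src: inc=-0.060606, refl=-0.060606·0.818182=-0.0496; V=0.090909+-0.060606+-0.049587=-0.0193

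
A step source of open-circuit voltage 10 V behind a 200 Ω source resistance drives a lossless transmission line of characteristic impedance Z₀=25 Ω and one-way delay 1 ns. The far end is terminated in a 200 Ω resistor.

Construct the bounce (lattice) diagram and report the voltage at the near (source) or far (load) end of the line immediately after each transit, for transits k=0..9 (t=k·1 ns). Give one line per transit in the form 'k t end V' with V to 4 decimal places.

Γ_L=0.777778, Γ_S=0.777778; launch V₁=10·25/225=1.111111
k=0 src: V=1.1111
k=1 load: inc=1.111111, refl=1.111111·0.777778=0.8642; V=0.000000+1.111111+0.864198=1.9753
k=2 src: inc=0.864198, refl=0.864198·0.777778=0.6722; V=1.111111+0.864198+0.672154=2.6475
k=3 load: inc=0.672154, refl=0.672154·0.777778=0.5228; V=1.975309+0.672154+0.522786=3.1702
k=4 src: inc=0.522786, refl=0.522786·0.777778=0.4066; V=2.647462+0.522786+0.406611=3.5769
k=5 load: inc=0.406611, refl=0.406611·0.777778=0.3163; V=3.170248+0.406611+0.316253=3.8931
k=6 src: inc=0.316253, refl=0.316253·0.777778=0.2460; V=3.576860+0.316253+0.245975=4.1391
k=7 load: inc=0.245975, refl=0.245975·0.777778=0.1913; V=3.893113+0.245975+0.191314=4.3304
k=8 src: inc=0.191314, refl=0.191314·0.777778=0.1488; V=4.139088+0.191314+0.148800=4.4792
k=9 load: inc=0.148800, refl=0.148800·0.777778=0.1157; V=4.330402+0.148800+0.115733=4.5949

0 0 source 1.1111
1 1 load 1.9753
2 2 source 2.6475
3 3 load 3.1702
4 4 source 3.5769
5 5 load 3.8931
6 6 source 4.1391
7 7 load 4.3304
8 8 source 4.4792
9 9 load 4.5949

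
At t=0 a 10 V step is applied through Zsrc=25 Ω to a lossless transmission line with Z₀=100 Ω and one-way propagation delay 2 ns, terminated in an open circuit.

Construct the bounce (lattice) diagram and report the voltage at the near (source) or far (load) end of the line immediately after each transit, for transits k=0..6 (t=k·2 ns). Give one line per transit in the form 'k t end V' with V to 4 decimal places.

0 0 source 8.0000
1 2 load 16.0000
2 4 source 11.2000
3 6 load 6.4000
4 8 source 9.2800
5 10 load 12.1600
6 12 source 10.4320

Γ_L=1.000000, Γ_S=-0.600000; launch V₁=10·100/125=8.000000
k=0 src: V=8.0000
k=1 load: inc=8.000000, refl=8.000000·1.000000=8.0000; V=0.000000+8.000000+8.000000=16.0000
k=2 src: inc=8.000000, refl=8.000000·-0.600000=-4.8000; V=8.000000+8.000000+-4.800000=11.2000
k=3 load: inc=-4.800000, refl=-4.800000·1.000000=-4.8000; V=16.000000+-4.800000+-4.800000=6.4000
k=4 src: inc=-4.800000, refl=-4.800000·-0.600000=2.8800; V=11.200000+-4.800000+2.880000=9.2800
k=5 load: inc=2.880000, refl=2.880000·1.000000=2.8800; V=6.400000+2.880000+2.880000=12.1600
k=6 src: inc=2.880000, refl=2.880000·-0.600000=-1.7280; V=9.280000+2.880000+-1.728000=10.4320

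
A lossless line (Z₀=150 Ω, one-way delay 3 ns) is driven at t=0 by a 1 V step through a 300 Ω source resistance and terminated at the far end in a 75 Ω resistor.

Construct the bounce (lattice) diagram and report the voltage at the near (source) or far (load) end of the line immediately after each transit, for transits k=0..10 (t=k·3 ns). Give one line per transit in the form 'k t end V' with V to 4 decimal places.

0 0 source 0.3333
1 3 load 0.2222
2 6 source 0.1852
3 9 load 0.1975
4 12 source 0.2016
5 15 load 0.2003
6 18 source 0.1998
7 21 load 0.2000
8 24 source 0.2000
9 27 load 0.2000
10 30 source 0.2000

Γ_L=-0.333333, Γ_S=0.333333; launch V₁=1·150/450=0.333333
k=0 src: V=0.3333
k=1 load: inc=0.333333, refl=0.333333·-0.333333=-0.1111; V=0.000000+0.333333+-0.111111=0.2222
k=2 src: inc=-0.111111, refl=-0.111111·0.333333=-0.0370; V=0.333333+-0.111111+-0.037037=0.1852
k=3 load: inc=-0.037037, refl=-0.037037·-0.333333=0.0123; V=0.222222+-0.037037+0.012346=0.1975
k=4 src: inc=0.012346, refl=0.012346·0.333333=0.0041; V=0.185185+0.012346+0.004115=0.2016
k=5 load: inc=0.004115, refl=0.004115·-0.333333=-0.0014; V=0.197531+0.004115+-0.001372=0.2003
k=6 src: inc=-0.001372, refl=-0.001372·0.333333=-0.0005; V=0.201646+-0.001372+-0.000457=0.1998
k=7 load: inc=-0.000457, refl=-0.000457·-0.333333=0.0002; V=0.200274+-0.000457+0.000152=0.2000
k=8 src: inc=0.000152, refl=0.000152·0.333333=0.0001; V=0.199817+0.000152+0.000051=0.2000
k=9 load: inc=0.000051, refl=0.000051·-0.333333=-0.0000; V=0.199970+0.000051+-0.000017=0.2000
k=10 src: inc=-0.000017, refl=-0.000017·0.333333=-0.0000; V=0.200020+-0.000017+-0.000006=0.2000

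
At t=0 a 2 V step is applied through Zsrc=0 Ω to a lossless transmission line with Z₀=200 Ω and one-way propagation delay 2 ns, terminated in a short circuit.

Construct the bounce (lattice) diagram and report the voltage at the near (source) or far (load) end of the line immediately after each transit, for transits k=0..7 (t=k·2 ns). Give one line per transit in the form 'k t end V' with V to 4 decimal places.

0 0 source 2.0000
1 2 load 0.0000
2 4 source 2.0000
3 6 load 0.0000
4 8 source 2.0000
5 10 load 0.0000
6 12 source 2.0000
7 14 load 0.0000

Γ_L=-1.000000, Γ_S=-1.000000; launch V₁=2·200/200=2.000000
k=0 src: V=2.0000
k=1 load: inc=2.000000, refl=2.000000·-1.000000=-2.0000; V=0.000000+2.000000+-2.000000=0.0000
k=2 src: inc=-2.000000, refl=-2.000000·-1.000000=2.0000; V=2.000000+-2.000000+2.000000=2.0000
k=3 load: inc=2.000000, refl=2.000000·-1.000000=-2.0000; V=0.000000+2.000000+-2.000000=0.0000
k=4 src: inc=-2.000000, refl=-2.000000·-1.000000=2.0000; V=2.000000+-2.000000+2.000000=2.0000
k=5 load: inc=2.000000, refl=2.000000·-1.000000=-2.0000; V=0.000000+2.000000+-2.000000=0.0000
k=6 src: inc=-2.000000, refl=-2.000000·-1.000000=2.0000; V=2.000000+-2.000000+2.000000=2.0000
k=7 load: inc=2.000000, refl=2.000000·-1.000000=-2.0000; V=0.000000+2.000000+-2.000000=0.0000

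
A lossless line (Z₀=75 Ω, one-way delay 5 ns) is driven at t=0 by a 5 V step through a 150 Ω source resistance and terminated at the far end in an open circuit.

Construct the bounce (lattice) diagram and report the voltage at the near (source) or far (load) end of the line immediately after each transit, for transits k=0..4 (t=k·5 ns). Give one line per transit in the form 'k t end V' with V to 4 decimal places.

Γ_L=1.000000, Γ_S=0.333333; launch V₁=5·75/225=1.666667
k=0 src: V=1.6667
k=1 load: inc=1.666667, refl=1.666667·1.000000=1.6667; V=0.000000+1.666667+1.666667=3.3333
k=2 src: inc=1.666667, refl=1.666667·0.333333=0.5556; V=1.666667+1.666667+0.555556=3.8889
k=3 load: inc=0.555556, refl=0.555556·1.000000=0.5556; V=3.333333+0.555556+0.555556=4.4444
k=4 src: inc=0.555556, refl=0.555556·0.333333=0.1852; V=3.888889+0.555556+0.185185=4.6296

0 0 source 1.6667
1 5 load 3.3333
2 10 source 3.8889
3 15 load 4.4444
4 20 source 4.6296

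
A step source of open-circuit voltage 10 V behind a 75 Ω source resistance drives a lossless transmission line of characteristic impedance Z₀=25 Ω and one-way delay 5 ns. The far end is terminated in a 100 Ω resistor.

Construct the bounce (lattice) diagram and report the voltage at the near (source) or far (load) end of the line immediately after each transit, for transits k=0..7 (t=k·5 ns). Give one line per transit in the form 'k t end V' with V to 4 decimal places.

Γ_L=0.600000, Γ_S=0.500000; launch V₁=10·25/100=2.500000
k=0 src: V=2.5000
k=1 load: inc=2.500000, refl=2.500000·0.600000=1.5000; V=0.000000+2.500000+1.500000=4.0000
k=2 src: inc=1.500000, refl=1.500000·0.500000=0.7500; V=2.500000+1.500000+0.750000=4.7500
k=3 load: inc=0.750000, refl=0.750000·0.600000=0.4500; V=4.000000+0.750000+0.450000=5.2000
k=4 src: inc=0.450000, refl=0.450000·0.500000=0.2250; V=4.750000+0.450000+0.225000=5.4250
k=5 load: inc=0.225000, refl=0.225000·0.600000=0.1350; V=5.200000+0.225000+0.135000=5.5600
k=6 src: inc=0.135000, refl=0.135000·0.500000=0.0675; V=5.425000+0.135000+0.067500=5.6275
k=7 load: inc=0.067500, refl=0.067500·0.600000=0.0405; V=5.560000+0.067500+0.040500=5.6680

0 0 source 2.5000
1 5 load 4.0000
2 10 source 4.7500
3 15 load 5.2000
4 20 source 5.4250
5 25 load 5.5600
6 30 source 5.6275
7 35 load 5.6680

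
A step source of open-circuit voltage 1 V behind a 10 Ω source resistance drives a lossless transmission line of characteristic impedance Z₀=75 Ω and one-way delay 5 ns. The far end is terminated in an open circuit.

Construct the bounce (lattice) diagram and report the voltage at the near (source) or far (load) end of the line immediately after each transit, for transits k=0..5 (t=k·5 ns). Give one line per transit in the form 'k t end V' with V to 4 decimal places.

Γ_L=1.000000, Γ_S=-0.764706; launch V₁=1·75/85=0.882353
k=0 src: V=0.8824
k=1 load: inc=0.882353, refl=0.882353·1.000000=0.8824; V=0.000000+0.882353+0.882353=1.7647
k=2 src: inc=0.882353, refl=0.882353·-0.764706=-0.6747; V=0.882353+0.882353+-0.674740=1.0900
k=3 load: inc=-0.674740, refl=-0.674740·1.000000=-0.6747; V=1.764706+-0.674740+-0.674740=0.4152
k=4 src: inc=-0.674740, refl=-0.674740·-0.764706=0.5160; V=1.089965+-0.674740+0.515978=0.9312
k=5 load: inc=0.515978, refl=0.515978·1.000000=0.5160; V=0.415225+0.515978+0.515978=1.4472

0 0 source 0.8824
1 5 load 1.7647
2 10 source 1.0900
3 15 load 0.4152
4 20 source 0.9312
5 25 load 1.4472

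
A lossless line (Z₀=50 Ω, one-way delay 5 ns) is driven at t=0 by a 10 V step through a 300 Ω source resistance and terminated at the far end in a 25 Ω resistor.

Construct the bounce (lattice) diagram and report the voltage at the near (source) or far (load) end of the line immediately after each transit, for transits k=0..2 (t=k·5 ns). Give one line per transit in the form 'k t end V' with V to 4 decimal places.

Γ_L=-0.333333, Γ_S=0.714286; launch V₁=10·50/350=1.428571
k=0 src: V=1.4286
k=1 load: inc=1.428571, refl=1.428571·-0.333333=-0.4762; V=0.000000+1.428571+-0.476190=0.9524
k=2 src: inc=-0.476190, refl=-0.476190·0.714286=-0.3401; V=1.428571+-0.476190+-0.340136=0.6122

0 0 source 1.4286
1 5 load 0.9524
2 10 source 0.6122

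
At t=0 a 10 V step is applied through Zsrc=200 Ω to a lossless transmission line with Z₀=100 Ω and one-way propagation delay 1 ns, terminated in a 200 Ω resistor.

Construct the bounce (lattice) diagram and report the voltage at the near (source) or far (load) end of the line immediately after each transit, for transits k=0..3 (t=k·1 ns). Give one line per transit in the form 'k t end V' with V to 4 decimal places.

0 0 source 3.3333
1 1 load 4.4444
2 2 source 4.8148
3 3 load 4.9383

Γ_L=0.333333, Γ_S=0.333333; launch V₁=10·100/300=3.333333
k=0 src: V=3.3333
k=1 load: inc=3.333333, refl=3.333333·0.333333=1.1111; V=0.000000+3.333333+1.111111=4.4444
k=2 src: inc=1.111111, refl=1.111111·0.333333=0.3704; V=3.333333+1.111111+0.370370=4.8148
k=3 load: inc=0.370370, refl=0.370370·0.333333=0.1235; V=4.444444+0.370370+0.123457=4.9383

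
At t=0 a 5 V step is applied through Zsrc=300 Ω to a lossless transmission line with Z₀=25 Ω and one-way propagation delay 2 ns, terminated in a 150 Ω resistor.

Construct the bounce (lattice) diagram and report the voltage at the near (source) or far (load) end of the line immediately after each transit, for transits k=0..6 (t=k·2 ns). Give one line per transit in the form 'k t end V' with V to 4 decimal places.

0 0 source 0.3846
1 2 load 0.6593
2 4 source 0.8918
3 6 load 1.0578
4 8 source 1.1983
5 10 load 1.2987
6 12 source 1.3836

Γ_L=0.714286, Γ_S=0.846154; launch V₁=5·25/325=0.384615
k=0 src: V=0.3846
k=1 load: inc=0.384615, refl=0.384615·0.714286=0.2747; V=0.000000+0.384615+0.274725=0.6593
k=2 src: inc=0.274725, refl=0.274725·0.846154=0.2325; V=0.384615+0.274725+0.232460=0.8918
k=3 load: inc=0.232460, refl=0.232460·0.714286=0.1660; V=0.659341+0.232460+0.166043=1.0578
k=4 src: inc=0.166043, refl=0.166043·0.846154=0.1405; V=0.891801+0.166043+0.140498=1.1983
k=5 load: inc=0.140498, refl=0.140498·0.714286=0.1004; V=1.057843+0.140498+0.100356=1.2987
k=6 src: inc=0.100356, refl=0.100356·0.846154=0.0849; V=1.198341+0.100356+0.084916=1.3836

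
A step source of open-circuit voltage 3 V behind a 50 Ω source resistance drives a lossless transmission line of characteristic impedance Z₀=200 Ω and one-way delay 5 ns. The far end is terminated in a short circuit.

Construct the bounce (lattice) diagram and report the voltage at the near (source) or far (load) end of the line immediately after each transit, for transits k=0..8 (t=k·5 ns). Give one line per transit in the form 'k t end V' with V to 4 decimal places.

Γ_L=-1.000000, Γ_S=-0.600000; launch V₁=3·200/250=2.400000
k=0 src: V=2.4000
k=1 load: inc=2.400000, refl=2.400000·-1.000000=-2.4000; V=0.000000+2.400000+-2.400000=0.0000
k=2 src: inc=-2.400000, refl=-2.400000·-0.600000=1.4400; V=2.400000+-2.400000+1.440000=1.4400
k=3 load: inc=1.440000, refl=1.440000·-1.000000=-1.4400; V=0.000000+1.440000+-1.440000=0.0000
k=4 src: inc=-1.440000, refl=-1.440000·-0.600000=0.8640; V=1.440000+-1.440000+0.864000=0.8640
k=5 load: inc=0.864000, refl=0.864000·-1.000000=-0.8640; V=0.000000+0.864000+-0.864000=0.0000
k=6 src: inc=-0.864000, refl=-0.864000·-0.600000=0.5184; V=0.864000+-0.864000+0.518400=0.5184
k=7 load: inc=0.518400, refl=0.518400·-1.000000=-0.5184; V=0.000000+0.518400+-0.518400=0.0000
k=8 src: inc=-0.518400, refl=-0.518400·-0.600000=0.3110; V=0.518400+-0.518400+0.311040=0.3110

0 0 source 2.4000
1 5 load 0.0000
2 10 source 1.4400
3 15 load 0.0000
4 20 source 0.8640
5 25 load 0.0000
6 30 source 0.5184
7 35 load 0.0000
8 40 source 0.3110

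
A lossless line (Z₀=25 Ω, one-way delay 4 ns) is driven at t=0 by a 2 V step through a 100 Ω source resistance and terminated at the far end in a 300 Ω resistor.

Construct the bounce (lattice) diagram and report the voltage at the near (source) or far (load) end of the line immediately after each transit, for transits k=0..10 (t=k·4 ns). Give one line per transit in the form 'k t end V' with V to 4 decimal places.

Γ_L=0.846154, Γ_S=0.600000; launch V₁=2·25/125=0.400000
k=0 src: V=0.4000
k=1 load: inc=0.400000, refl=0.400000·0.846154=0.3385; V=0.000000+0.400000+0.338462=0.7385
k=2 src: inc=0.338462, refl=0.338462·0.600000=0.2031; V=0.400000+0.338462+0.203077=0.9415
k=3 load: inc=0.203077, refl=0.203077·0.846154=0.1718; V=0.738462+0.203077+0.171834=1.1134
k=4 src: inc=0.171834, refl=0.171834·0.600000=0.1031; V=0.941538+0.171834+0.103101=1.2165
k=5 load: inc=0.103101, refl=0.103101·0.846154=0.0872; V=1.113373+0.103101+0.087239=1.3037
k=6 src: inc=0.087239, refl=0.087239·0.600000=0.0523; V=1.216473+0.087239+0.052343=1.3561
k=7 load: inc=0.052343, refl=0.052343·0.846154=0.0443; V=1.303712+0.052343+0.044291=1.4003
k=8 src: inc=0.044291, refl=0.044291·0.600000=0.0266; V=1.356056+0.044291+0.026574=1.4269
k=9 load: inc=0.026574, refl=0.026574·0.846154=0.0225; V=1.400346+0.026574+0.022486=1.4494
k=10 src: inc=0.022486, refl=0.022486·0.600000=0.0135; V=1.426921+0.022486+0.013492=1.4629

0 0 source 0.4000
1 4 load 0.7385
2 8 source 0.9415
3 12 load 1.1134
4 16 source 1.2165
5 20 load 1.3037
6 24 source 1.3561
7 28 load 1.4003
8 32 source 1.4269
9 36 load 1.4494
10 40 source 1.4629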